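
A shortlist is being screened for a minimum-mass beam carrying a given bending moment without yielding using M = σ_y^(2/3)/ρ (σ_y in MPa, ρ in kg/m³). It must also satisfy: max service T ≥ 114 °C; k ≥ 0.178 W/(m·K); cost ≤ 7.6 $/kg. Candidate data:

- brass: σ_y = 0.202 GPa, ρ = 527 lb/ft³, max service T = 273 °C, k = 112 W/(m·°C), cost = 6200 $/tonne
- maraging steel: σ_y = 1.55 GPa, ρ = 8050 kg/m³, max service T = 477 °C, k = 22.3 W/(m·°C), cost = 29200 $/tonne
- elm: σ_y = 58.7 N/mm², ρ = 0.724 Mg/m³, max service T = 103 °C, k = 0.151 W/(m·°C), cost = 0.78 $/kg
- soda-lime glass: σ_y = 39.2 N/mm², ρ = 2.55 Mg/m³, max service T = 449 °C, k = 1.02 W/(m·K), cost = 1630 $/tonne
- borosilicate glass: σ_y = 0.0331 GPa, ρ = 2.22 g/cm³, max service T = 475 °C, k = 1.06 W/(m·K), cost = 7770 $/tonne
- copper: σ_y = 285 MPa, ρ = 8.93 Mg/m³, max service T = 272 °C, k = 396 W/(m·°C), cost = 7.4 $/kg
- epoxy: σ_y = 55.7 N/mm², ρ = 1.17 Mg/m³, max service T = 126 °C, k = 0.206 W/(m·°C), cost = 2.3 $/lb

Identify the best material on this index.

Screen on constraints: max service T ≥ 114 °C; k ≥ 0.178 W/(m·K); cost ≤ 7.6 $/kg. Survivors: brass, soda-lime glass, copper, epoxy.
Normalizing units and computing the index:
  brass: σ_y = 202.0 MPa, ρ = 8442 kg/m³
  soda-lime glass: σ_y = 39.20 MPa, ρ = 2550 kg/m³
  copper: σ_y = 285.0 MPa, ρ = 8930 kg/m³
  epoxy: σ_y = 55.70 MPa, ρ = 1170 kg/m³
  epoxy: M = 12.5×10⁻³
  copper: M = 4.85×10⁻³
  soda-lime glass: M = 4.53×10⁻³
  brass: M = 4.08×10⁻³
Highest index: epoxy.

epoxy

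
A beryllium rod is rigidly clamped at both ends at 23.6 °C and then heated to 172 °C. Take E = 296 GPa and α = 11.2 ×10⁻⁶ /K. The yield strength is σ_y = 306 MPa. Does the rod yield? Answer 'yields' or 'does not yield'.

ΔT = 148.4 K. Constrained thermal stress σ = E·α·ΔT = 296.0×10³ MPa × 11.2×10⁻⁶ × 148.4 = 492 MPa (compressive).
Compare to σ_y = 306 MPa: σ ≥ σ_y, so it yields.

yields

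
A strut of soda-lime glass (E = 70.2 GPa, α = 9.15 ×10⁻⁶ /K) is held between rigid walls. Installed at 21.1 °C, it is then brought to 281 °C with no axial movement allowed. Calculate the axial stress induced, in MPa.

ΔT = 259.9 K. Constrained thermal stress σ = E·α·ΔT = 70.20×10³ MPa × 9.15×10⁻⁶ × 259.9 = 167 MPa (compressive).

167 MPa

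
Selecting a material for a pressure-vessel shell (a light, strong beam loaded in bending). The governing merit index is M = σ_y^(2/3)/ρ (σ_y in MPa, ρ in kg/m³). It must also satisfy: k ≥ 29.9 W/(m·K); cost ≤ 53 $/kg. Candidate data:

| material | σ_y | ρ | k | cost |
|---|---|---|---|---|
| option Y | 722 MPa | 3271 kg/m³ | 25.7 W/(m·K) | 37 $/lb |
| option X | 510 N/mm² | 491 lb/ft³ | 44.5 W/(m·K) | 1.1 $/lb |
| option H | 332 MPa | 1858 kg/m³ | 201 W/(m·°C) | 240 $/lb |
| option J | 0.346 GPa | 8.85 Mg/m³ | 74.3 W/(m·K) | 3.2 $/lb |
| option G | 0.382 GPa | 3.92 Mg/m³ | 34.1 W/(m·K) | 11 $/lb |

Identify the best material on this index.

option G

Screen on constraints: k ≥ 29.9 W/(m·K); cost ≤ 53 $/kg. Survivors: option X, option J, option G.
Convert each candidate to consistent units, then evaluate M:
  option X: σ_y = 510.0 MPa, ρ = 7865 kg/m³
  option J: σ_y = 346.0 MPa, ρ = 8850 kg/m³
  option G: σ_y = 382.0 MPa, ρ = 3920 kg/m³
  option G: M = 13.4×10⁻³
  option X: M = 8.12×10⁻³
  option J: M = 5.57×10⁻³
Option G has the largest M.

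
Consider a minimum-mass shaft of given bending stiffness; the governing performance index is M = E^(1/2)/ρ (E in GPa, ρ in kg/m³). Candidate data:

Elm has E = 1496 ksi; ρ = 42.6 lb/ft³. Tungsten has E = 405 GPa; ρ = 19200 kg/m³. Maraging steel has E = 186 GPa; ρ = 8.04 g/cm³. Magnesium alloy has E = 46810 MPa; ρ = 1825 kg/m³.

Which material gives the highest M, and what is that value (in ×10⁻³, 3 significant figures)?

elm, M = 4.71×10⁻³

In SI units:
  elm: E = 10.31 GPa, ρ = 682.4 kg/m³
  tungsten: E = 405.0 GPa, ρ = 19200 kg/m³
  maraging steel: E = 186.0 GPa, ρ = 8040 kg/m³
  magnesium alloy: E = 46.81 GPa, ρ = 1825 kg/m³
  elm: M = 4.71×10⁻³
  magnesium alloy: M = 3.75×10⁻³
  maraging steel: M = 1.70×10⁻³
  tungsten: M = 1.05×10⁻³
Elm ranks first.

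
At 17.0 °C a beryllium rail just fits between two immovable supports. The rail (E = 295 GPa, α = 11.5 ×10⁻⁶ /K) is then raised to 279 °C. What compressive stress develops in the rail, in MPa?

ΔT = 262.0 K. Constrained thermal stress σ = E·α·ΔT = 295.0×10³ MPa × 11.5×10⁻⁶ × 262.0 = 889 MPa (compressive).

889 MPa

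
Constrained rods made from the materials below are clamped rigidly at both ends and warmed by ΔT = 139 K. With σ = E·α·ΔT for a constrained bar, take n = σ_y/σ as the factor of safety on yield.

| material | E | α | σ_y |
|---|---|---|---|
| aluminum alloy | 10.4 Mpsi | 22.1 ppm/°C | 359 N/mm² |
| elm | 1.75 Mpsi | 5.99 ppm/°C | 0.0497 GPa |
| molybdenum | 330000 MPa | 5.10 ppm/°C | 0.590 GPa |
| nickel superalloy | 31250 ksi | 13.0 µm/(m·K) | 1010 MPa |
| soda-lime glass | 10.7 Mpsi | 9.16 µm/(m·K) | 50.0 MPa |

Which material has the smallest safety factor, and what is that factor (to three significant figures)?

In consistent units (E in GPa, α in ×10⁻⁶/K, σ_y in MPa):
  aluminum alloy: E = 71.71, α = 22.1, σ_y = 359.0 → σ = 220 MPa, n = 1.63
  elm: E = 12.07, α = 5.99, σ_y = 49.70 → σ = 10.0 MPa, n = 4.95
  molybdenum: E = 330.0, α = 5.10, σ_y = 590.0 → σ = 234 MPa, n = 2.52
  nickel superalloy: E = 215.5, α = 13.0, σ_y = 1010 → σ = 389 MPa, n = 2.59
  soda-lime glass: E = 73.77, α = 9.16, σ_y = 50.00 → σ = 93.9 MPa, n = 0.532
Smallest n: soda-lime glass with n = 0.532.

soda-lime glass, n = 0.532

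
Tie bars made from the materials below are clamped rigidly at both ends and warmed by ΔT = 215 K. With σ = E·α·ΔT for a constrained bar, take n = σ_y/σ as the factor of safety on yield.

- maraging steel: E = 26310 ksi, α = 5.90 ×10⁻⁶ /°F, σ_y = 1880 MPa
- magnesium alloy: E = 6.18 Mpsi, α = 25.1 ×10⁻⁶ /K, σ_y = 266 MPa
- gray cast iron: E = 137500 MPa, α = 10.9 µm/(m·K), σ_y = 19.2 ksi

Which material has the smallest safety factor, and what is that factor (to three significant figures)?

Converting E to GPa, α to ×10⁻⁶/K, σ_y to MPa, then σ and n for each:
  maraging steel: E = 181.4, α = 10.6, σ_y = 1880 → σ = 414 MPa, n = 4.54
  magnesium alloy: E = 42.61, α = 25.1, σ_y = 266.0 → σ = 230 MPa, n = 1.16
  gray cast iron: E = 137.5, α = 10.9, σ_y = 132.4 → σ = 322 MPa, n = 0.411
Gray cast iron has the lowest safety factor, n = 0.411.

gray cast iron, n = 0.411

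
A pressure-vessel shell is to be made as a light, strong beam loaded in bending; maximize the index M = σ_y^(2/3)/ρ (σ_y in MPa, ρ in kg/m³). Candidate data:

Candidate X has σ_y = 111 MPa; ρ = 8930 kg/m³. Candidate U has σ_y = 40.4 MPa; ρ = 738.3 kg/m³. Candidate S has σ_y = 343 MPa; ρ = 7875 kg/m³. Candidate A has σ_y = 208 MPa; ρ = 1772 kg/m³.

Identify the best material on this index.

Evaluate M for each candidate:
  candidate A: M = 19.8×10⁻³
  candidate U: M = 15.9×10⁻³
  candidate S: M = 6.22×10⁻³
  candidate X: M = 2.59×10⁻³
Candidate A ranks first.

candidate A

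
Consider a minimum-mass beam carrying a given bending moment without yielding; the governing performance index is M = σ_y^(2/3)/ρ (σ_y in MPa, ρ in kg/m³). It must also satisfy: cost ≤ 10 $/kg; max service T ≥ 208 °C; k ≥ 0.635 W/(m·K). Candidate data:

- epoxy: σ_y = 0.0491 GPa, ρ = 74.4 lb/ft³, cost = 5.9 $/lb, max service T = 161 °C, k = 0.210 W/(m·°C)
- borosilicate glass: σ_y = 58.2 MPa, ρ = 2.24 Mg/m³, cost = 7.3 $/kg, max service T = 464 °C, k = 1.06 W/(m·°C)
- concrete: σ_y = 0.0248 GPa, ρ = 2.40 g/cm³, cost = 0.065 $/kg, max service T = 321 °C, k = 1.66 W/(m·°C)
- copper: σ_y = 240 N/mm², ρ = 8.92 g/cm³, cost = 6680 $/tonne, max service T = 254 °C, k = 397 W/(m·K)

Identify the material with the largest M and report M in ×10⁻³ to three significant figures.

borosilicate glass, M = 6.70×10⁻³

Screen on constraints: cost ≤ 10 $/kg; max service T ≥ 208 °C; k ≥ 0.635 W/(m·K). Survivors: borosilicate glass, concrete, copper.
After converting to SI:
  borosilicate glass: σ_y = 58.20 MPa, ρ = 2240 kg/m³
  concrete: σ_y = 24.80 MPa, ρ = 2400 kg/m³
  copper: σ_y = 240.0 MPa, ρ = 8920 kg/m³
  borosilicate glass: M = 6.70×10⁻³
  copper: M = 4.33×10⁻³
  concrete: M = 3.54×10⁻³
Highest index: borosilicate glass.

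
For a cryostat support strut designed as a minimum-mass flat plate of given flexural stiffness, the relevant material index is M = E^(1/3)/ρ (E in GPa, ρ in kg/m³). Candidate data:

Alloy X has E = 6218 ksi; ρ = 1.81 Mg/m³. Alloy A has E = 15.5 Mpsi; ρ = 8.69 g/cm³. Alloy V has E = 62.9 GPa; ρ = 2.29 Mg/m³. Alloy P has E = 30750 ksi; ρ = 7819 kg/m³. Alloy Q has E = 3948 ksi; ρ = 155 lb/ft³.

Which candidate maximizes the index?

alloy X

Convert each candidate to consistent units, then evaluate M:
  alloy X: E = 42.87 GPa, ρ = 1810 kg/m³
  alloy A: E = 106.9 GPa, ρ = 8690 kg/m³
  alloy V: E = 62.90 GPa, ρ = 2290 kg/m³
  alloy P: E = 212.0 GPa, ρ = 7819 kg/m³
  alloy Q: E = 27.22 GPa, ρ = 2483 kg/m³
  alloy X: M = 1.93×10⁻³
  alloy V: M = 1.74×10⁻³
  alloy Q: M = 1.21×10⁻³
  alloy P: M = 0.763×10⁻³
  alloy A: M = 0.546×10⁻³
Highest index: alloy X.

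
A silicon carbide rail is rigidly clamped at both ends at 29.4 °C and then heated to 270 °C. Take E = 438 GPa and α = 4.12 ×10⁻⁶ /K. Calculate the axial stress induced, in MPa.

ΔT = 240.6 K. Constrained thermal stress σ = E·α·ΔT = 438.0×10³ MPa × 4.12×10⁻⁶ × 240.6 = 434 MPa (compressive).

434 MPa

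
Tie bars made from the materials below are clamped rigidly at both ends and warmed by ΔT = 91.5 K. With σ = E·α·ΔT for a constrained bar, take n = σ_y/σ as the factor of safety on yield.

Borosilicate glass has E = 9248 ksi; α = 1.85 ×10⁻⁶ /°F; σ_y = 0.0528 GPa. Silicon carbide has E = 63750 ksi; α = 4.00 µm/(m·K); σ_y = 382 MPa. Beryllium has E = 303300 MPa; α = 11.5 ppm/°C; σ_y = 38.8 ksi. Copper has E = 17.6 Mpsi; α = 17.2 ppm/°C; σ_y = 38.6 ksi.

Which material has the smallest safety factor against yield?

beryllium

Converting E to GPa, α to ×10⁻⁶/K, σ_y to MPa, then σ and n for each:
  borosilicate glass: E = 63.76, α = 3.33, σ_y = 52.80 → σ = 19.4 MPa, n = 2.72
  silicon carbide: E = 439.5, α = 4.00, σ_y = 382.0 → σ = 161 MPa, n = 2.37
  beryllium: E = 303.3, α = 11.5, σ_y = 267.5 → σ = 319 MPa, n = 0.838
  copper: E = 121.3, α = 17.2, σ_y = 266.1 → σ = 191 MPa, n = 1.39
Smallest n: beryllium with n = 0.838.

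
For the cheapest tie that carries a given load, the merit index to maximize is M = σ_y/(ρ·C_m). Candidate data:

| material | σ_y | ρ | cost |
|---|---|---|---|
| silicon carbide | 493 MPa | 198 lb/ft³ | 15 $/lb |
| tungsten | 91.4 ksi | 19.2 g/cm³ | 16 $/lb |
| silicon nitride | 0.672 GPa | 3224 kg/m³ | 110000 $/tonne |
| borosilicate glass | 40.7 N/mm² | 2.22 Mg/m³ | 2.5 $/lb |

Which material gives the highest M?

Convert each candidate to consistent units, then evaluate M:
  silicon carbide: σ_y = 493.0 MPa, ρ = 3172 kg/m³, cost = 33.07 $/kg
  tungsten: σ_y = 630.2 MPa, ρ = 19200 kg/m³, cost = 35.27 $/kg
  silicon nitride: σ_y = 672.0 MPa, ρ = 3224 kg/m³, cost = 110.0 $/kg
  borosilicate glass: σ_y = 40.70 MPa, ρ = 2220 kg/m³, cost = 5.511 $/kg
  silicon carbide: M = 4.70 kN·m per $
  borosilicate glass: M = 3.33 kN·m per $
  silicon nitride: M = 1.89 kN·m per $
  tungsten: M = 0.931 kN·m per $
Highest index: silicon carbide.

silicon carbide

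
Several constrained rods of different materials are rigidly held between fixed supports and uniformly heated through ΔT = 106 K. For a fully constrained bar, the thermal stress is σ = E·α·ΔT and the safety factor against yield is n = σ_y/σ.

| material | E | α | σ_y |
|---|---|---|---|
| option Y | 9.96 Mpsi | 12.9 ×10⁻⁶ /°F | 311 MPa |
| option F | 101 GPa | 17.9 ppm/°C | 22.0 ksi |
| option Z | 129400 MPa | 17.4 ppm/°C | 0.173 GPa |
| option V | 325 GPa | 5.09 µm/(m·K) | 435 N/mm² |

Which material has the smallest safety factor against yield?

option Z

Per material, after unit conversion:
  option Y: E = 68.67, α = 23.2, σ_y = 311.0 → σ = 169 MPa, n = 1.84
  option F: E = 101.0, α = 17.9, σ_y = 151.7 → σ = 192 MPa, n = 0.792
  option Z: E = 129.4, α = 17.4, σ_y = 173.0 → σ = 239 MPa, n = 0.725
  option V: E = 325.0, α = 5.09, σ_y = 435.0 → σ = 175 MPa, n = 2.48
Option Z has the lowest safety factor, n = 0.725.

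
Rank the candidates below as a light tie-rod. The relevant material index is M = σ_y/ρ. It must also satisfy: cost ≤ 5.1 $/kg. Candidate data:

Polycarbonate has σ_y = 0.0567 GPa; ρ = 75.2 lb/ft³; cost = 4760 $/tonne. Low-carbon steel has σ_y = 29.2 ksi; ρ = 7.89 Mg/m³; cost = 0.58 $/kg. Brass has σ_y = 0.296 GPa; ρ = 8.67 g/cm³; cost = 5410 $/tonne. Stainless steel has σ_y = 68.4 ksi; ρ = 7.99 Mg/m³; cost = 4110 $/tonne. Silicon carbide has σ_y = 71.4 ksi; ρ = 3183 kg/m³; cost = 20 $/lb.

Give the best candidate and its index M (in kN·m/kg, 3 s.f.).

Screen on constraints: cost ≤ 5.1 $/kg. Survivors: polycarbonate, low-carbon steel, stainless steel.
After converting to SI:
  polycarbonate: σ_y = 56.70 MPa, ρ = 1205 kg/m³
  low-carbon steel: σ_y = 201.3 MPa, ρ = 7890 kg/m³
  stainless steel: σ_y = 471.6 MPa, ρ = 7990 kg/m³
  stainless steel: M = 59.0 kN·m/kg
  polycarbonate: M = 47.1 kN·m/kg
  low-carbon steel: M = 25.5 kN·m/kg
Stainless steel has the largest M.

stainless steel, M = 59.0 kN·m/kg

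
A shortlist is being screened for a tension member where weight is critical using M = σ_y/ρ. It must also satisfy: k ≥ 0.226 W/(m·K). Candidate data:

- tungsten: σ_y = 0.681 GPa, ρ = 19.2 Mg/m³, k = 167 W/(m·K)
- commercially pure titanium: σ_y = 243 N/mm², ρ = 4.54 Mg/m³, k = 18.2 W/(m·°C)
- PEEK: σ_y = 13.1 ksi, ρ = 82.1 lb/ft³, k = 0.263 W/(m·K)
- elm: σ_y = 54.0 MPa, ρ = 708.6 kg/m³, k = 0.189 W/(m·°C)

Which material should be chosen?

Screen on constraints: k ≥ 0.226 W/(m·K). Survivors: tungsten, commercially pure titanium, PEEK.
Normalizing units and computing the index:
  tungsten: σ_y = 681.0 MPa, ρ = 19200 kg/m³
  commercially pure titanium: σ_y = 243.0 MPa, ρ = 4540 kg/m³
  PEEK: σ_y = 90.32 MPa, ρ = 1315 kg/m³
  PEEK: M = 68.7 kN·m/kg
  commercially pure titanium: M = 53.5 kN·m/kg
  tungsten: M = 35.5 kN·m/kg
The maximum is for PEEK.

PEEK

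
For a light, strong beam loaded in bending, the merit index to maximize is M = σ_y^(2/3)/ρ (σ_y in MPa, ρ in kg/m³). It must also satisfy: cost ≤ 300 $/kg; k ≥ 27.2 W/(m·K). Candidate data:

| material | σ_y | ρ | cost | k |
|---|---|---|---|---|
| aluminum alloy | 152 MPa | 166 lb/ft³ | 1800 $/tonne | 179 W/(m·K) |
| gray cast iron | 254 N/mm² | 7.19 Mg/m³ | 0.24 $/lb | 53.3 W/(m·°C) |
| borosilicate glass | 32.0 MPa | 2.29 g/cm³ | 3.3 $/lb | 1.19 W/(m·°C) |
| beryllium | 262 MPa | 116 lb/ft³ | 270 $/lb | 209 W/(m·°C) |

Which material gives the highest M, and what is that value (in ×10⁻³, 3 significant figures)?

Screen on constraints: cost ≤ 300 $/kg; k ≥ 27.2 W/(m·K). Survivors: aluminum alloy, gray cast iron.
Normalizing units and computing the index:
  aluminum alloy: σ_y = 152.0 MPa, ρ = 2659 kg/m³
  gray cast iron: σ_y = 254.0 MPa, ρ = 7190 kg/m³
  aluminum alloy: M = 10.7×10⁻³
  gray cast iron: M = 5.58×10⁻³
Aluminum alloy ranks first.

aluminum alloy, M = 10.7×10⁻³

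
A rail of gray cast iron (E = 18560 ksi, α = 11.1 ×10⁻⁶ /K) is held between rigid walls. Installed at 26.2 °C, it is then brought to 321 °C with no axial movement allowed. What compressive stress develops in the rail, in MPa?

419 MPa

E = 18560 ksi = 128.0 GPa.
ΔT = 294.8 K. Constrained thermal stress σ = E·α·ΔT = 128.0×10³ MPa × 11.1×10⁻⁶ × 294.8 = 419 MPa (compressive).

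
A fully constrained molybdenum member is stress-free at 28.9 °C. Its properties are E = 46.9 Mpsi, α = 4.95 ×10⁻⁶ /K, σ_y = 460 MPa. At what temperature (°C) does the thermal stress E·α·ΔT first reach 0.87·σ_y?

E = 46.9 Mpsi = 323.4 GPa.
E·α·ΔT = 400.2 MPa ⇒ ΔT = 400.2 / (323.4×10³ × 4.95×10⁻⁶) = 250.0 K.
T = 28.9 + 250.0 = 278.9 °C.

279 °C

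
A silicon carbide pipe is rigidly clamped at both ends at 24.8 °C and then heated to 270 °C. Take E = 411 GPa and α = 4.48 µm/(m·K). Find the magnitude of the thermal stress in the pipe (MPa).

ΔT = 245.2 K. Constrained thermal stress σ = E·α·ΔT = 411.0×10³ MPa × 4.48×10⁻⁶ × 245.2 = 451 MPa (compressive).

451 MPa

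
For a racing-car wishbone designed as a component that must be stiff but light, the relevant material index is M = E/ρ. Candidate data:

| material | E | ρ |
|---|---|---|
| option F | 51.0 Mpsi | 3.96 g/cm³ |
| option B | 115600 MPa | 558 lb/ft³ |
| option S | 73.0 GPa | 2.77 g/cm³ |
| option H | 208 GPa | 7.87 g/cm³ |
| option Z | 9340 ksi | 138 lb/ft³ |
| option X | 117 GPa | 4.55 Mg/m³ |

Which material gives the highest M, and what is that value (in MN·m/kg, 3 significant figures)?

option F, M = 88.8 MN·m/kg

Convert each candidate to consistent units, then evaluate M:
  option F: E = 351.6 GPa, ρ = 3960 kg/m³
  option B: E = 115.6 GPa, ρ = 8938 kg/m³
  option S: E = 73.00 GPa, ρ = 2770 kg/m³
  option H: E = 208.0 GPa, ρ = 7870 kg/m³
  option Z: E = 64.40 GPa, ρ = 2211 kg/m³
  option X: E = 117.0 GPa, ρ = 4550 kg/m³
  option F: M = 88.8 MN·m/kg
  option Z: M = 29.1 MN·m/kg
  option H: M = 26.4 MN·m/kg
  option S: M = 26.4 MN·m/kg
  option X: M = 25.7 MN·m/kg
  option B: M = 12.9 MN·m/kg
Option F ranks first.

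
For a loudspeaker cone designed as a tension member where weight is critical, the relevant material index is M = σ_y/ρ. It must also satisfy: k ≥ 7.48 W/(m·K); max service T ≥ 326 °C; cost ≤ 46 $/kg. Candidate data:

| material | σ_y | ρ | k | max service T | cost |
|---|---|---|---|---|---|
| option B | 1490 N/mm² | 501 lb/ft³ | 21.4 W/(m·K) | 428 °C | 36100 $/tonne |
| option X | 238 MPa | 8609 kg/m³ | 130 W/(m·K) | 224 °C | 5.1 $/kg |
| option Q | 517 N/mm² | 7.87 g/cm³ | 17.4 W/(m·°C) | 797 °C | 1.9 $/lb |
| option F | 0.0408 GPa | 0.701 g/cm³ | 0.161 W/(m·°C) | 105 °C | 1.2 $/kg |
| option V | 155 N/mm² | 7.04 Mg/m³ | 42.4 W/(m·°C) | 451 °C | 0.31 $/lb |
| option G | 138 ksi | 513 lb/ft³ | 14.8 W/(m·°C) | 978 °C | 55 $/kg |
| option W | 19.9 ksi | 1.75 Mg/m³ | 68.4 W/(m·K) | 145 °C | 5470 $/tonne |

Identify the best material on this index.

option B

Screen on constraints: k ≥ 7.48 W/(m·K); max service T ≥ 326 °C; cost ≤ 46 $/kg. Survivors: option B, option Q, option V.
Putting every candidate on a common basis:
  option B: σ_y = 1490 MPa, ρ = 8025 kg/m³
  option Q: σ_y = 517.0 MPa, ρ = 7870 kg/m³
  option V: σ_y = 155.0 MPa, ρ = 7040 kg/m³
  option B: M = 186 kN·m/kg
  option Q: M = 65.7 kN·m/kg
  option V: M = 22.0 kN·m/kg
Highest index: option B.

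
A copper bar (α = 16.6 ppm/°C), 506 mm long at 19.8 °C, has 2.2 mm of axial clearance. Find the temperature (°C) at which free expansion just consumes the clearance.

282 °C

α·L₀·ΔT = 2.2 mm ⇒ ΔT = 2.2 / (16.6×10⁻⁶ × 506.0) = 261.9 K.
T = 19.8 + 261.9 = 281.7 °C.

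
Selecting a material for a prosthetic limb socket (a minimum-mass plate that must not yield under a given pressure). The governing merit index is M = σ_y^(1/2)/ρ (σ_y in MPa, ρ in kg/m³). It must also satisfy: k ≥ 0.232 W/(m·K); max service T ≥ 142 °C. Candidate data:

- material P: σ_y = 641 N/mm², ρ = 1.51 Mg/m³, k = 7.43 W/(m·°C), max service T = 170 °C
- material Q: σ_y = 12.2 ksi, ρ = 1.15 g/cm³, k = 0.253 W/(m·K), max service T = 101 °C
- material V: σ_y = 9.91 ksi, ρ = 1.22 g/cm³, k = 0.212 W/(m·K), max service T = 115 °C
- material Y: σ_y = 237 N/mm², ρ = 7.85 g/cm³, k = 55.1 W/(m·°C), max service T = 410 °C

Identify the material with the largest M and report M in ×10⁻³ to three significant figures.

material P, M = 16.8×10⁻³

Screen on constraints: k ≥ 0.232 W/(m·K); max service T ≥ 142 °C. Survivors: material P, material Y.
Putting every candidate on a common basis:
  material P: σ_y = 641.0 MPa, ρ = 1510 kg/m³
  material Y: σ_y = 237.0 MPa, ρ = 7850 kg/m³
  material P: M = 16.8×10⁻³
  material Y: M = 1.96×10⁻³
Material P has the largest M.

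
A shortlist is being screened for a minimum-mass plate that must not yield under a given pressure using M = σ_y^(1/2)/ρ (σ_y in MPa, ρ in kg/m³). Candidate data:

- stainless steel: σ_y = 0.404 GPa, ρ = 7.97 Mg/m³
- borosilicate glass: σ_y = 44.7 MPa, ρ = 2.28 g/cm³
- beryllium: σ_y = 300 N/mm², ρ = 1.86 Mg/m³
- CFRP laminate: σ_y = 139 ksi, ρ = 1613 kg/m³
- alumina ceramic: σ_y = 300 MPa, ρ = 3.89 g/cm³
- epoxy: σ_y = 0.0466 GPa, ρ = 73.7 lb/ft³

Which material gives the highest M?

CFRP laminate

After converting to SI:
  stainless steel: σ_y = 404.0 MPa, ρ = 7970 kg/m³
  borosilicate glass: σ_y = 44.70 MPa, ρ = 2280 kg/m³
  beryllium: σ_y = 300.0 MPa, ρ = 1860 kg/m³
  CFRP laminate: σ_y = 958.4 MPa, ρ = 1613 kg/m³
  alumina ceramic: σ_y = 300.0 MPa, ρ = 3890 kg/m³
  epoxy: σ_y = 46.60 MPa, ρ = 1181 kg/m³
  CFRP laminate: M = 19.2×10⁻³
  beryllium: M = 9.31×10⁻³
  epoxy: M = 5.78×10⁻³
  alumina ceramic: M = 4.45×10⁻³
  borosilicate glass: M = 2.93×10⁻³
  stainless steel: M = 2.52×10⁻³
CFRP laminate has the largest M.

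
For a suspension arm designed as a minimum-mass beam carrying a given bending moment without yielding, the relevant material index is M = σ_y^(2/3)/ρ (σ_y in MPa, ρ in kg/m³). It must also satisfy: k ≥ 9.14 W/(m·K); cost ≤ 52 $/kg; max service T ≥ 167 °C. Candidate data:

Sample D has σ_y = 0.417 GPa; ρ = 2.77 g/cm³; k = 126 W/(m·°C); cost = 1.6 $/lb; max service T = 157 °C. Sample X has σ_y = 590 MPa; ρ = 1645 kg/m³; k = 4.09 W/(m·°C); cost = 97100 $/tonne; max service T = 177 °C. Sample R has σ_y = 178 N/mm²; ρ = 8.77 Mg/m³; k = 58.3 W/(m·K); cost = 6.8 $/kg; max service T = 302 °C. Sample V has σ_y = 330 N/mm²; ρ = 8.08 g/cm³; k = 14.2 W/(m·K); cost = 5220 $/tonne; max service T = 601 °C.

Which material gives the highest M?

sample V

Screen on constraints: k ≥ 9.14 W/(m·K); cost ≤ 52 $/kg; max service T ≥ 167 °C. Survivors: sample R, sample V.
Putting every candidate on a common basis:
  sample R: σ_y = 178.0 MPa, ρ = 8770 kg/m³
  sample V: σ_y = 330.0 MPa, ρ = 8080 kg/m³
  sample V: M = 5.91×10⁻³
  sample R: M = 3.61×10⁻³
Sample V ranks first.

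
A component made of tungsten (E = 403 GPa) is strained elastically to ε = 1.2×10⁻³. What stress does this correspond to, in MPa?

484 MPa

σ = E·ε = 403000 MPa × 1.2×10⁻³ = 484 MPa.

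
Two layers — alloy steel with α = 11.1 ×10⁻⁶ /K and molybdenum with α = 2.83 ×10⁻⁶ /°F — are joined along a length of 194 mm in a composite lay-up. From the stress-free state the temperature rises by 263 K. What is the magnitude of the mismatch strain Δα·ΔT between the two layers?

molybdenum: α = 2.83×10⁻⁶/°F × 9/5 = 5.09×10⁻⁶/K.
Δα = |11.1 − 5.09|×10⁻⁶/K = 6.01×10⁻⁶/K.
Mismatch strain = Δα·ΔT = 6.01×10⁻⁶ × 263.0 = 1.58×10⁻³.

1.58×10⁻³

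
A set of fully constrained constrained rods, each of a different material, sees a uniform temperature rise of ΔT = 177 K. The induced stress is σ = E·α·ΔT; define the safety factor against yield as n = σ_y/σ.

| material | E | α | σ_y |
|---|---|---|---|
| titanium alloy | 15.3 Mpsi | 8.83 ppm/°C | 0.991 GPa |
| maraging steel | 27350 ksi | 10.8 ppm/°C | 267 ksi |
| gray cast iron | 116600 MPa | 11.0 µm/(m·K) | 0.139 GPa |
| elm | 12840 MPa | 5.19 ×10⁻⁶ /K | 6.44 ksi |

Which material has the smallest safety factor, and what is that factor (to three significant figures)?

Converting E to GPa, α to ×10⁻⁶/K, σ_y to MPa, then σ and n for each:
  titanium alloy: E = 105.5, α = 8.83, σ_y = 991.0 → σ = 165 MPa, n = 6.01
  maraging steel: E = 188.6, α = 10.8, σ_y = 1841 → σ = 360 MPa, n = 5.11
  gray cast iron: E = 116.6, α = 11.0, σ_y = 139.0 → σ = 227 MPa, n = 0.612
  elm: E = 12.84, α = 5.19, σ_y = 44.40 → σ = 11.8 MPa, n = 3.76
Gray cast iron has the lowest safety factor, n = 0.612.

gray cast iron, n = 0.612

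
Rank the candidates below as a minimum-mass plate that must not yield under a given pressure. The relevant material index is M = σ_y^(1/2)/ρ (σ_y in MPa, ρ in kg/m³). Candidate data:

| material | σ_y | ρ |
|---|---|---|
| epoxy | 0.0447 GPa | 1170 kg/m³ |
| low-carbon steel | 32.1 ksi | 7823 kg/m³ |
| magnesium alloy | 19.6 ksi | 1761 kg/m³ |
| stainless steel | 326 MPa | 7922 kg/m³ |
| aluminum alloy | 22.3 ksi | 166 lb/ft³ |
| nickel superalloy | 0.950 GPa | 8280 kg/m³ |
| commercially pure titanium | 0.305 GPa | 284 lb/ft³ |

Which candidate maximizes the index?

Putting every candidate on a common basis:
  epoxy: σ_y = 44.70 MPa, ρ = 1170 kg/m³
  low-carbon steel: σ_y = 221.3 MPa, ρ = 7823 kg/m³
  magnesium alloy: σ_y = 135.1 MPa, ρ = 1761 kg/m³
  stainless steel: σ_y = 326.0 MPa, ρ = 7922 kg/m³
  aluminum alloy: σ_y = 153.8 MPa, ρ = 2659 kg/m³
  nickel superalloy: σ_y = 950.0 MPa, ρ = 8280 kg/m³
  commercially pure titanium: σ_y = 305.0 MPa, ρ = 4549 kg/m³
  magnesium alloy: M = 6.60×10⁻³
  epoxy: M = 5.71×10⁻³
  aluminum alloy: M = 4.66×10⁻³
  commercially pure titanium: M = 3.84×10⁻³
  nickel superalloy: M = 3.72×10⁻³
  stainless steel: M = 2.28×10⁻³
  low-carbon steel: M = 1.90×10⁻³
The maximum is for magnesium alloy.

magnesium alloy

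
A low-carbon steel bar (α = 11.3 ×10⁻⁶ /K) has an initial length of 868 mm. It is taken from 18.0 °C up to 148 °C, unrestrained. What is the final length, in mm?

ΔT = 148 − 18.0 = 130.0 K.
ΔL = α·L₀·ΔT = 11.3×10⁻⁶ × 868 mm × 130.0 K = 1.28 mm.
L = L₀ + ΔL = 868 + 1.28 = 869.28 mm.

869.28 mm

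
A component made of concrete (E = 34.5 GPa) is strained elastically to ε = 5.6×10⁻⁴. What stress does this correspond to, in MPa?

19.3 MPa

σ = E·ε = 34500 MPa × 5.6×10⁻⁴ = 19.3 MPa.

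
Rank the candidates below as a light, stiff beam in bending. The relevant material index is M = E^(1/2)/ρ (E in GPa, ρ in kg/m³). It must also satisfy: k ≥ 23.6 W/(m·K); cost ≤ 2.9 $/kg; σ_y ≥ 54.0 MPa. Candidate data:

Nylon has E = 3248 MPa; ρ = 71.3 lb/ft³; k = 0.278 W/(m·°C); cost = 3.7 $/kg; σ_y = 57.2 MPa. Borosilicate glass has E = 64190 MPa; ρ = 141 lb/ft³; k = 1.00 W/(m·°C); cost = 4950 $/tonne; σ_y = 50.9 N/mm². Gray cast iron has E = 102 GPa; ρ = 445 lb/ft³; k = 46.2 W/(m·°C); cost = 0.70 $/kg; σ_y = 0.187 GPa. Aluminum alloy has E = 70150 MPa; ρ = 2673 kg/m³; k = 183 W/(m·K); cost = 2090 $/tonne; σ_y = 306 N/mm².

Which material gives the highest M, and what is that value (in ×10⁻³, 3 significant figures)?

Screen on constraints: k ≥ 23.6 W/(m·K); cost ≤ 2.9 $/kg; σ_y ≥ 54.0 MPa. Survivors: gray cast iron, aluminum alloy.
Normalizing units and computing the index:
  gray cast iron: E = 102.0 GPa, ρ = 7128 kg/m³
  aluminum alloy: E = 70.15 GPa, ρ = 2673 kg/m³
  aluminum alloy: M = 3.13×10⁻³
  gray cast iron: M = 1.42×10⁻³
Aluminum alloy ranks first.

aluminum alloy, M = 3.13×10⁻³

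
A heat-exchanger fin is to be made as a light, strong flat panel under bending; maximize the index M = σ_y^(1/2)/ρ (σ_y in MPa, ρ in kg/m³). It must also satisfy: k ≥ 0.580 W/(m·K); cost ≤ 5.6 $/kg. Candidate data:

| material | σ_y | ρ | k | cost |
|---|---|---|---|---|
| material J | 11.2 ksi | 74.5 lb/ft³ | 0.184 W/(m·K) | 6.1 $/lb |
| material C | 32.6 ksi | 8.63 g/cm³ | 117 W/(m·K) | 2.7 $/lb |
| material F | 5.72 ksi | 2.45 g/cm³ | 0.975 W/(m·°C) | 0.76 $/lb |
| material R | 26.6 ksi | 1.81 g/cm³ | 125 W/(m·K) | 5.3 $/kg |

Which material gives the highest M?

Screen on constraints: k ≥ 0.580 W/(m·K); cost ≤ 5.6 $/kg. Survivors: material F, material R.
After converting to SI:
  material F: σ_y = 39.44 MPa, ρ = 2450 kg/m³
  material R: σ_y = 183.4 MPa, ρ = 1810 kg/m³
  material R: M = 7.48×10⁻³
  material F: M = 2.56×10⁻³
The maximum is for material R.

material R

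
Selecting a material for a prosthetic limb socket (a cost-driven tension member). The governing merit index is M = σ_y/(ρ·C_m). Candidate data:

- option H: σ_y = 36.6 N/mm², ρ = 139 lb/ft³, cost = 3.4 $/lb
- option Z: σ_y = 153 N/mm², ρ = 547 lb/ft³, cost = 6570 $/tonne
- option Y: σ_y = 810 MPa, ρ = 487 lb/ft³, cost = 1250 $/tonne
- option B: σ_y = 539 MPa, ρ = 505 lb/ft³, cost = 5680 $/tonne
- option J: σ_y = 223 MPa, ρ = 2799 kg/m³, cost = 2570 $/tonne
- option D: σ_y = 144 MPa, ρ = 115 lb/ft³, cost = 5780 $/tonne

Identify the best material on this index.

option Y

Convert each candidate to consistent units, then evaluate M:
  option H: σ_y = 36.60 MPa, ρ = 2227 kg/m³, cost = 7.496 $/kg
  option Z: σ_y = 153.0 MPa, ρ = 8762 kg/m³, cost = 6.570 $/kg
  option Y: σ_y = 810.0 MPa, ρ = 7801 kg/m³, cost = 1.250 $/kg
  option B: σ_y = 539.0 MPa, ρ = 8089 kg/m³, cost = 5.680 $/kg
  option J: σ_y = 223.0 MPa, ρ = 2799 kg/m³, cost = 2.570 $/kg
  option D: σ_y = 144.0 MPa, ρ = 1842 kg/m³, cost = 5.780 $/kg
  option Y: M = 83.1 kN·m per $
  option J: M = 31.0 kN·m per $
  option D: M = 13.5 kN·m per $
  option B: M = 11.7 kN·m per $
  option Z: M = 2.66 kN·m per $
  option H: M = 2.19 kN·m per $
The maximum is for option Y.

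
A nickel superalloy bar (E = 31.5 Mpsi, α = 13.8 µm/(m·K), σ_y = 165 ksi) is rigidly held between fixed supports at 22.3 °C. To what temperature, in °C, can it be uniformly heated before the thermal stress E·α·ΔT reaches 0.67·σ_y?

E = 31.5 Mpsi = 217.2 GPa.
σ_y = 165 ksi = 1138 MPa.
E·α·ΔT = 762.2 MPa ⇒ ΔT = 762.2 / (217.2×10³ × 13.8×10⁻⁶) = 254.3 K.
T = 22.3 + 254.3 = 276.6 °C.

277 °C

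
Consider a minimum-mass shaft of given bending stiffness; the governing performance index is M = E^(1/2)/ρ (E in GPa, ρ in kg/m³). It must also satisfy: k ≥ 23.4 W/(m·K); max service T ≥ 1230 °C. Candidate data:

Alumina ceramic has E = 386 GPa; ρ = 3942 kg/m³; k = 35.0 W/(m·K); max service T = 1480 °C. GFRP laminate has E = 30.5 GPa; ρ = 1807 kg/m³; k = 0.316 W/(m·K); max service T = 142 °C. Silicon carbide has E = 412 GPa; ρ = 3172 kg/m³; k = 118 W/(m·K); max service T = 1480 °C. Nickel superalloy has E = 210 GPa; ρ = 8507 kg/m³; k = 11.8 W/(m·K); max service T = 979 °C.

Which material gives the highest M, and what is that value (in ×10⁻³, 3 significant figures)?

Screen on constraints: k ≥ 23.4 W/(m·K); max service T ≥ 1230 °C. Survivors: alumina ceramic, silicon carbide.
Per-candidate index values:
  silicon carbide: M = 6.40×10⁻³
  alumina ceramic: M = 4.98×10⁻³
Silicon carbide has the largest M.

silicon carbide, M = 6.40×10⁻³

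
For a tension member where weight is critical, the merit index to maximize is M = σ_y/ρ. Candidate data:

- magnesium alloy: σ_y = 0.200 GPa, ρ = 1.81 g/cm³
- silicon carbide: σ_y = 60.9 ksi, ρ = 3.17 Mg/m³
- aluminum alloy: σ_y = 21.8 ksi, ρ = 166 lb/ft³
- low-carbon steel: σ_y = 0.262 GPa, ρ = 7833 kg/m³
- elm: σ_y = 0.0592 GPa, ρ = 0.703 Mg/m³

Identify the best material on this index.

silicon carbide

Normalizing units and computing the index:
  magnesium alloy: σ_y = 200.0 MPa, ρ = 1810 kg/m³
  silicon carbide: σ_y = 419.9 MPa, ρ = 3170 kg/m³
  aluminum alloy: σ_y = 150.3 MPa, ρ = 2659 kg/m³
  low-carbon steel: σ_y = 262.0 MPa, ρ = 7833 kg/m³
  elm: σ_y = 59.20 MPa, ρ = 703.0 kg/m³
  silicon carbide: M = 132 kN·m/kg
  magnesium alloy: M = 110 kN·m/kg
  elm: M = 84.2 kN·m/kg
  aluminum alloy: M = 56.5 kN·m/kg
  low-carbon steel: M = 33.4 kN·m/kg
Silicon carbide has the largest M.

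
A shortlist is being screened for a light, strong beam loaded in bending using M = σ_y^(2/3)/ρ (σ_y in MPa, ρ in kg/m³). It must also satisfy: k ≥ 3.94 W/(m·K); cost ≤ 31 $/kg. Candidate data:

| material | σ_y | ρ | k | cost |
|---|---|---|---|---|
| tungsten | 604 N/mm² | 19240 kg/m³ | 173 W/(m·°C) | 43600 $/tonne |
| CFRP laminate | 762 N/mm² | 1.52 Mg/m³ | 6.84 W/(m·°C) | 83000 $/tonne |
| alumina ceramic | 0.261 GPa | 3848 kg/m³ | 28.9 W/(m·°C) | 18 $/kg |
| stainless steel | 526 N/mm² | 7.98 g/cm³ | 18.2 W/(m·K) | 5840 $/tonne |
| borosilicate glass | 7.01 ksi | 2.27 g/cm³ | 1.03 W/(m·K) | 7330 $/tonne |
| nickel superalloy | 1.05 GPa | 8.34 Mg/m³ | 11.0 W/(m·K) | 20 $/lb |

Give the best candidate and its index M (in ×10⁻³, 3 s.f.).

alumina ceramic, M = 10.6×10⁻³

Screen on constraints: k ≥ 3.94 W/(m·K); cost ≤ 31 $/kg. Survivors: alumina ceramic, stainless steel.
After converting to SI:
  alumina ceramic: σ_y = 261.0 MPa, ρ = 3848 kg/m³
  stainless steel: σ_y = 526.0 MPa, ρ = 7980 kg/m³
  alumina ceramic: M = 10.6×10⁻³
  stainless steel: M = 8.17×10⁻³
Highest index: alumina ceramic.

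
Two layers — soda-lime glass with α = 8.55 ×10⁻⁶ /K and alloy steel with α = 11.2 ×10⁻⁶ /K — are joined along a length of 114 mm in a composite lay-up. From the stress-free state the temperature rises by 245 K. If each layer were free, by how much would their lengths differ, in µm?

74.0 µm

Δα = |8.55 − 11.2|×10⁻⁶/K = 2.65×10⁻⁶/K.
ΔL_mismatch = Δα·L·ΔT = 2.65×10⁻⁶ × 114.0 mm × 245.0 K = 74.0 µm.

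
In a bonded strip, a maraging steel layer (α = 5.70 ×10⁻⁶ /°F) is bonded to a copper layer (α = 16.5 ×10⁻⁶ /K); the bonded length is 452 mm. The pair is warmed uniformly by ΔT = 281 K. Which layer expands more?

copper

maraging steel: α = 5.70×10⁻⁶/°F × 9/5 = 10.3×10⁻⁶/K.
α(maraging steel) = 10.3×10⁻⁶/K vs α(copper) = 16.5×10⁻⁶/K.
Higher α expands more for the same ΔT: copper.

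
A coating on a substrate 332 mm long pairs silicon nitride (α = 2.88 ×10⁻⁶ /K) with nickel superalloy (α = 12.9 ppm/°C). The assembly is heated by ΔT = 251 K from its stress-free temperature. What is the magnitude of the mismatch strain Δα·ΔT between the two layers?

2.52×10⁻³

Δα = |2.88 − 12.9|×10⁻⁶/K = 10.0×10⁻⁶/K.
Mismatch strain = Δα·ΔT = 10.0×10⁻⁶ × 251.0 = 2.52×10⁻³.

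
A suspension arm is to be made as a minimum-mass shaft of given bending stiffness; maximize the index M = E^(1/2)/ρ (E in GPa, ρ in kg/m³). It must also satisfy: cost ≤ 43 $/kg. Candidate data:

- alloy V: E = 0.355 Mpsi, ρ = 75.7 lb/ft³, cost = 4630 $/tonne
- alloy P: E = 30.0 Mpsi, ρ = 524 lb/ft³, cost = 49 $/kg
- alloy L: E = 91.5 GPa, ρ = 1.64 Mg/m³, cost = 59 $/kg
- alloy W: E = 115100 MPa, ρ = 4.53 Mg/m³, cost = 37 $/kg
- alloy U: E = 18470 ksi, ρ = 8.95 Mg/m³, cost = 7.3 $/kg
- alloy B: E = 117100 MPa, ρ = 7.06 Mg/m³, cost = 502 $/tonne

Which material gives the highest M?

Screen on constraints: cost ≤ 43 $/kg. Survivors: alloy V, alloy W, alloy U, alloy B.
Normalizing units and computing the index:
  alloy V: E = 2.448 GPa, ρ = 1213 kg/m³
  alloy W: E = 115.1 GPa, ρ = 4530 kg/m³
  alloy U: E = 127.3 GPa, ρ = 8950 kg/m³
  alloy B: E = 117.1 GPa, ρ = 7060 kg/m³
  alloy W: M = 2.37×10⁻³
  alloy B: M = 1.53×10⁻³
  alloy V: M = 1.29×10⁻³
  alloy U: M = 1.26×10⁻³
The maximum is for alloy W.

alloy W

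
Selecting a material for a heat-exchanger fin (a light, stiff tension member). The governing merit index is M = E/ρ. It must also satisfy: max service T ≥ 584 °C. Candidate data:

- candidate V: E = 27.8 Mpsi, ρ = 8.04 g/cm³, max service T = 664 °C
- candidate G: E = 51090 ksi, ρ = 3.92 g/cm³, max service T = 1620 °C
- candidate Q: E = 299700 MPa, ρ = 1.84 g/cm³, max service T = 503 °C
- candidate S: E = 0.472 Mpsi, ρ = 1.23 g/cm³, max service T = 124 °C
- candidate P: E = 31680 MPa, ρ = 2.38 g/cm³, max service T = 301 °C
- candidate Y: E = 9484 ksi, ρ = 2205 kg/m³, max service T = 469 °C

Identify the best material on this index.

candidate G

Screen on constraints: max service T ≥ 584 °C. Survivors: candidate V, candidate G.
Normalizing units and computing the index:
  candidate V: E = 191.7 GPa, ρ = 8040 kg/m³
  candidate G: E = 352.3 GPa, ρ = 3920 kg/m³
  candidate G: M = 89.9 MN·m/kg
  candidate V: M = 23.8 MN·m/kg
The maximum is for candidate G.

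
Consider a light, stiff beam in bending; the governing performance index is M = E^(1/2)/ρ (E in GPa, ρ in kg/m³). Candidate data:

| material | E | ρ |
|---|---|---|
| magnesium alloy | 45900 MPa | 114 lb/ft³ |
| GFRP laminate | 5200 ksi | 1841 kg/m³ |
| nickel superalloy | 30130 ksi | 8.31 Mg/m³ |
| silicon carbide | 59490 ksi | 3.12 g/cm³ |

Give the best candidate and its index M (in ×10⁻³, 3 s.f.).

Convert each candidate to consistent units, then evaluate M:
  magnesium alloy: E = 45.90 GPa, ρ = 1826 kg/m³
  GFRP laminate: E = 35.85 GPa, ρ = 1841 kg/m³
  nickel superalloy: E = 207.7 GPa, ρ = 8310 kg/m³
  silicon carbide: E = 410.2 GPa, ρ = 3120 kg/m³
  silicon carbide: M = 6.49×10⁻³
  magnesium alloy: M = 3.71×10⁻³
  GFRP laminate: M = 3.25×10⁻³
  nickel superalloy: M = 1.73×10⁻³
The maximum is for silicon carbide.

silicon carbide, M = 6.49×10⁻³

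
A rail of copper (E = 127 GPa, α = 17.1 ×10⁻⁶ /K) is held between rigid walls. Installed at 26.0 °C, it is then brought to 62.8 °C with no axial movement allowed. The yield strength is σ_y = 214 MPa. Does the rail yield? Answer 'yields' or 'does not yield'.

ΔT = 36.80 K. Constrained thermal stress σ = E·α·ΔT = 127.0×10³ MPa × 17.1×10⁻⁶ × 36.80 = 79.9 MPa (compressive).
Compare to σ_y = 214 MPa: σ < σ_y, so it does not yield.

does not yield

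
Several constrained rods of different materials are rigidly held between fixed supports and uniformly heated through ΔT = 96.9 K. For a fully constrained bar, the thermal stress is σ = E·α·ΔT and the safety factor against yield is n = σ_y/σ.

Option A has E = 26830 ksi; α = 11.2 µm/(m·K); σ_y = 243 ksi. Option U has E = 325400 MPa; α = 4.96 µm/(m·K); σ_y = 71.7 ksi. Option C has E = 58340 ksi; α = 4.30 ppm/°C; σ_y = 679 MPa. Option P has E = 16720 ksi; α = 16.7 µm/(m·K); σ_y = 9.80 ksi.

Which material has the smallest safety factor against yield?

option P

In consistent units (E in GPa, α in ×10⁻⁶/K, σ_y in MPa):
  option A: E = 185.0, α = 11.2, σ_y = 1675 → σ = 201 MPa, n = 8.35
  option U: E = 325.4, α = 4.96, σ_y = 494.4 → σ = 156 MPa, n = 3.16
  option C: E = 402.2, α = 4.30, σ_y = 679.0 → σ = 168 MPa, n = 4.05
  option P: E = 115.3, α = 16.7, σ_y = 67.57 → σ = 187 MPa, n = 0.362
Smallest n: option P with n = 0.362.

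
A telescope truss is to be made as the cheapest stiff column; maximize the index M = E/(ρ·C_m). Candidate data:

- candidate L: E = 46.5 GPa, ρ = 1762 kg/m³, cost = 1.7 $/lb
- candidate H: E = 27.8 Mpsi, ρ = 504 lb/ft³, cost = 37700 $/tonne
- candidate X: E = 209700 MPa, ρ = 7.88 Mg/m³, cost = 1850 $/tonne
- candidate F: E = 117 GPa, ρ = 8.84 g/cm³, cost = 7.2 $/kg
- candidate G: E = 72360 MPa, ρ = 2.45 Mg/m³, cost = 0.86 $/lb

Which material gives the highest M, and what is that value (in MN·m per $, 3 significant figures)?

candidate G, M = 15.6 MN·m per $

Putting every candidate on a common basis:
  candidate L: E = 46.50 GPa, ρ = 1762 kg/m³, cost = 3.748 $/kg
  candidate H: E = 191.7 GPa, ρ = 8073 kg/m³, cost = 37.70 $/kg
  candidate X: E = 209.7 GPa, ρ = 7880 kg/m³, cost = 1.850 $/kg
  candidate F: E = 117.0 GPa, ρ = 8840 kg/m³, cost = 7.200 $/kg
  candidate G: E = 72.36 GPa, ρ = 2450 kg/m³, cost = 1.896 $/kg
  candidate G: M = 15.6 MN·m per $
  candidate X: M = 14.4 MN·m per $
  candidate L: M = 7.04 MN·m per $
  candidate F: M = 1.84 MN·m per $
  candidate H: M = 0.630 MN·m per $
Candidate G ranks first.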